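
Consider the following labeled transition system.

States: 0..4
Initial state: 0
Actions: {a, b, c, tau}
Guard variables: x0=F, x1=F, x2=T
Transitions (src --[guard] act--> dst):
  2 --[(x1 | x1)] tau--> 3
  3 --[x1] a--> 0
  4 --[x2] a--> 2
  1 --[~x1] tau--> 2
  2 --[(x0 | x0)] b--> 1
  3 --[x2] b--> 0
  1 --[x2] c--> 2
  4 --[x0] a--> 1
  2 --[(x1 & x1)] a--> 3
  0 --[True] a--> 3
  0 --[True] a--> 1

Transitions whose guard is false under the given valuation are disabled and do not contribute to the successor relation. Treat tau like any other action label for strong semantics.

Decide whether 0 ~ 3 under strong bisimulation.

Refine partition for ~:
  P[0] = {{0,1,2,3,4}}
  P[1] = {{0,4},{1},{2},{3}}
  P[2] = {{0},{1},{2},{3},{4}}
stable after 3 split(s): 5 block(s)
0∈{0}, 3∈{3}

Answer: NOT BISIMILAR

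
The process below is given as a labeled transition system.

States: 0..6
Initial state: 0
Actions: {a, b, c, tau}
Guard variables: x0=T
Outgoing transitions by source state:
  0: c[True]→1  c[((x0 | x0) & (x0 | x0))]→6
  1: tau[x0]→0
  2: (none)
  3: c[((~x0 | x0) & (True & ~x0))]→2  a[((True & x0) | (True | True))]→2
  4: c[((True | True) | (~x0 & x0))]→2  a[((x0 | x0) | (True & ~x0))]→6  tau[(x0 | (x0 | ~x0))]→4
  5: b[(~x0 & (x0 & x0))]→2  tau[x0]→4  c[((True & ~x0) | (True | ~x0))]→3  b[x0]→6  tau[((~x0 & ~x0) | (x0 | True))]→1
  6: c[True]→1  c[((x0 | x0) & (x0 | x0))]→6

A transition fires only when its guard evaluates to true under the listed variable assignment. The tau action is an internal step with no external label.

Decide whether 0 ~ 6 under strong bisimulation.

Refine partition for ~:
  round 0: {{0,1,2,3,4,5,6}}
  round 1: {{0,6},{1},{2},{3},{4},{5}}
Fixed point at round 2; 6 class(es).
[0]={0,6}  [6]={0,6}

Answer: BISIMILAR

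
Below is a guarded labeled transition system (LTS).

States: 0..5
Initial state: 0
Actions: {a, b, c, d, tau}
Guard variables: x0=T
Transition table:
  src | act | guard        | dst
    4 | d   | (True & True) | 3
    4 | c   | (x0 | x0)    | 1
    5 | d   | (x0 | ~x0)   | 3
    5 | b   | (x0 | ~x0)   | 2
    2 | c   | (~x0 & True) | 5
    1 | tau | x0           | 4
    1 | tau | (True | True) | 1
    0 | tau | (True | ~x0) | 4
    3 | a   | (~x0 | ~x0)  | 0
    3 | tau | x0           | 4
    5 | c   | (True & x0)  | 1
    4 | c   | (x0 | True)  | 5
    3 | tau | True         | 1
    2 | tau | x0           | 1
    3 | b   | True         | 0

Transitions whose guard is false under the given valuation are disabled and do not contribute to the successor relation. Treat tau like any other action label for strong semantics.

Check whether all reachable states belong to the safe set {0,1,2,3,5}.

Safe = {0,1,2,3,5}
R = {0,1,2,3,4,5}
  0: ok
  1: ok
  2: ok
  3: ok
  4: outside
  5: ok
reach 4 via tau — violates

Answer: INVARIANT VIOLATED at state 4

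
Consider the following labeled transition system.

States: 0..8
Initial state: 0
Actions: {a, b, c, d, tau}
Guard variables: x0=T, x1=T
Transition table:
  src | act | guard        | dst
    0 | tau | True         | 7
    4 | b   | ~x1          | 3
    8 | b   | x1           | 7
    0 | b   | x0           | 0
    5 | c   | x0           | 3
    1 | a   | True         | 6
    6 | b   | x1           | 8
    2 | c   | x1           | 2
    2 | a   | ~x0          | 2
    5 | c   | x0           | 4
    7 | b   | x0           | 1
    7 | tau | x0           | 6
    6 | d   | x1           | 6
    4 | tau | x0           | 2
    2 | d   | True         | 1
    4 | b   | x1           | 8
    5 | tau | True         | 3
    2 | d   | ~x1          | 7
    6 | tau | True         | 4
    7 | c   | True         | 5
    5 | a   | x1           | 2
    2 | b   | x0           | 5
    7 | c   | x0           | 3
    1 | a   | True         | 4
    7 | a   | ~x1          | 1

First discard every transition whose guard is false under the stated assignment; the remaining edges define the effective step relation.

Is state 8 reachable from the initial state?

After dropping false guards: 21 live edges.
L0 = {0}
L1 = {7}  now seen {0,7}
L2 = {1,3,5,6}  now seen {0,1,3,5,6,7}
L3 = {2,4,8}  now seen {0,1,2,3,4,5,6,7,8}
Reachable = {0,1,2,3,4,5,6,7,8}
Path to 8: tau·tau·b

Answer: REACHABLE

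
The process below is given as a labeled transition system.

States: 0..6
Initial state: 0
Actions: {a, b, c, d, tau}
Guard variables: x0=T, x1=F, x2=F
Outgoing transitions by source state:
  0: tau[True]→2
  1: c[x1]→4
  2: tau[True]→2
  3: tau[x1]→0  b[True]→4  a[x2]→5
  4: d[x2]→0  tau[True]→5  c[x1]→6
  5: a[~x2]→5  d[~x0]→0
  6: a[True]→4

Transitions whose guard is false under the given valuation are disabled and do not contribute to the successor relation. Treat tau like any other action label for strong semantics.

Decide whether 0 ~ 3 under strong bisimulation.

Answer: NOT BISIMILAR

Analysis:
Compute ~ classes (split until stable):
  π0 = {{0,1,2,3,4,5,6}}
  π1 = {{0,2,4},{1},{3},{5,6}}
  π2 = {{0,2},{1},{3},{4},{5},{6}}
stable after 3 split(s): 6 block(s)
class of 0: {0,2}; class of 3: {3}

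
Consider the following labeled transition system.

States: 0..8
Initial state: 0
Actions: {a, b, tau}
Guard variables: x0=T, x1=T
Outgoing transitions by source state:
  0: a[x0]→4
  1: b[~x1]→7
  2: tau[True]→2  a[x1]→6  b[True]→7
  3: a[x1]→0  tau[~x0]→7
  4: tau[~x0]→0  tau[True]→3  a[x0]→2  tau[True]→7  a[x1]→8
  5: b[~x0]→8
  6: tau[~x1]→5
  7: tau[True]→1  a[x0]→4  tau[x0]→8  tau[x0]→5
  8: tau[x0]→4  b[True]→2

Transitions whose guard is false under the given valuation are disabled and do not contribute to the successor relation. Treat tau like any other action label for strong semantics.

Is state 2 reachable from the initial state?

Answer: REACHABLE

Trace:
15 transition(s) survive guard evaluation.
L0 = {0}
L1 = {4}  now seen {0,4}
L2 = {2,3,7,8}  now seen {0,2,3,4,7,8}
L3 = {1,5,6}  now seen {0,1,2,3,4,5,6,7,8}
Reach set: {0,1,2,3,4,5,6,7,8}
witness 2: a·a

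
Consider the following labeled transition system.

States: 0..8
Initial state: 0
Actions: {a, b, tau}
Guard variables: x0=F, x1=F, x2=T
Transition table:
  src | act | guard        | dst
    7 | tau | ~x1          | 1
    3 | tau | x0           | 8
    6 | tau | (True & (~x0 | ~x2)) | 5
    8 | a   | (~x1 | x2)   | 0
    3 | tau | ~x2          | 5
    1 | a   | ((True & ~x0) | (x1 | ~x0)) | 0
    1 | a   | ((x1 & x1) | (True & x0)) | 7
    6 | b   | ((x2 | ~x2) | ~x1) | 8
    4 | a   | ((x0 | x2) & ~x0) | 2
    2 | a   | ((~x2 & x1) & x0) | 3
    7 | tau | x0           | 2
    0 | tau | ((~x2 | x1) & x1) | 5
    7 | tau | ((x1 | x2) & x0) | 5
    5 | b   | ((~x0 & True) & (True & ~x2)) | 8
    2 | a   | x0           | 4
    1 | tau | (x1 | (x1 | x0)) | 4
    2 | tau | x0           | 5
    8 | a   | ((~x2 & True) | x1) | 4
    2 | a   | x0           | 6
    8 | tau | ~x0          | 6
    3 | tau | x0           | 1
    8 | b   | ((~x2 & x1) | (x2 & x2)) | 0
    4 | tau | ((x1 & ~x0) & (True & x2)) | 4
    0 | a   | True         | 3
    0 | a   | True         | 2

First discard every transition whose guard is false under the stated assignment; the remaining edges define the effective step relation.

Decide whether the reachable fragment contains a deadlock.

R = {0,2,3}
  0: a→2  a→3  [2 out]
  2: ∅  [STUCK]
  3: ∅  [STUCK]
trace reaching 2: a

Answer: DEADLOCK at state 2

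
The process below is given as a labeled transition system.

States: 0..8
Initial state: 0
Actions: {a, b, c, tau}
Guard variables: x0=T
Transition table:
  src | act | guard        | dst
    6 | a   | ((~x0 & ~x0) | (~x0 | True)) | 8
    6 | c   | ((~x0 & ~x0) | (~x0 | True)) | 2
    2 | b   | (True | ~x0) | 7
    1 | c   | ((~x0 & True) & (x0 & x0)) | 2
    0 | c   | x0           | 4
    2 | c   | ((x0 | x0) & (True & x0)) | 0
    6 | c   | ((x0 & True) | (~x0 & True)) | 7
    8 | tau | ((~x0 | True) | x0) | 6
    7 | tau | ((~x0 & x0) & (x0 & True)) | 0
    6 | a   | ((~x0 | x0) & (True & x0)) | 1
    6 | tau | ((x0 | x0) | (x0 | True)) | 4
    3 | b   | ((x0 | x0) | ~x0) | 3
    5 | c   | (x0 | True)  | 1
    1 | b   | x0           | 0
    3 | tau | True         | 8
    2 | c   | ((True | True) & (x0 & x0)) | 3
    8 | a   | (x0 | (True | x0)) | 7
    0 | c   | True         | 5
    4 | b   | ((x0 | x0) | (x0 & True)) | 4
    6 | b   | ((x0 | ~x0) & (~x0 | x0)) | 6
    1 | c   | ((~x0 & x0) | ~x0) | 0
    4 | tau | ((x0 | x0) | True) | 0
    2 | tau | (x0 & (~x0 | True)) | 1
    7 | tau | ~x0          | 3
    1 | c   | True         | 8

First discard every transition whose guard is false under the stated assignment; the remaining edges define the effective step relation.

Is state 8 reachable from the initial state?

Answer: REACHABLE

Trace:
21 transition(s) survive guard evaluation.
L0 = {0}
L1 = {4,5}  total {0,4,5}
L2 = {1}  total {0,1,4,5}
L3 = {8}  total {0,1,4,5,8}
L4 = {6,7}  total {0,1,4,5,6,7,8}
L5 = {2}  total {0,1,2,4,5,6,7,8}
L6 = {3}  total {0,1,2,3,4,5,6,7,8}
Reach set: {0,1,2,3,4,5,6,7,8}
witness 8: c·c·c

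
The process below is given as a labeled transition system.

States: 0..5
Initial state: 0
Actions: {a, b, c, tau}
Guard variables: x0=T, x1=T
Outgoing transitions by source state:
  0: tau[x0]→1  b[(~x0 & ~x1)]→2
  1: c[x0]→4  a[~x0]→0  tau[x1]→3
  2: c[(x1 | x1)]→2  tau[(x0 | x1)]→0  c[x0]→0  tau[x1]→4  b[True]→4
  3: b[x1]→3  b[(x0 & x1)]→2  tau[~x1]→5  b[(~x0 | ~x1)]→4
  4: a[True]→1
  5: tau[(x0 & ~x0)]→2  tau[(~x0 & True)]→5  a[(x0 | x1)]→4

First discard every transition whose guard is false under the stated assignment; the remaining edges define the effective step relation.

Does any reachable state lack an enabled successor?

Reachable = {0,1,2,3,4}
  0: tau→1  [deg 1]
  1: c→4  tau→3  [deg 2]
  2: b→4  c→0  c→2  tau→0  tau→4  [deg 5]
  3: b→2  b→3  [deg 2]
  4: a→1  [deg 1]

Answer: DEADLOCK-FREE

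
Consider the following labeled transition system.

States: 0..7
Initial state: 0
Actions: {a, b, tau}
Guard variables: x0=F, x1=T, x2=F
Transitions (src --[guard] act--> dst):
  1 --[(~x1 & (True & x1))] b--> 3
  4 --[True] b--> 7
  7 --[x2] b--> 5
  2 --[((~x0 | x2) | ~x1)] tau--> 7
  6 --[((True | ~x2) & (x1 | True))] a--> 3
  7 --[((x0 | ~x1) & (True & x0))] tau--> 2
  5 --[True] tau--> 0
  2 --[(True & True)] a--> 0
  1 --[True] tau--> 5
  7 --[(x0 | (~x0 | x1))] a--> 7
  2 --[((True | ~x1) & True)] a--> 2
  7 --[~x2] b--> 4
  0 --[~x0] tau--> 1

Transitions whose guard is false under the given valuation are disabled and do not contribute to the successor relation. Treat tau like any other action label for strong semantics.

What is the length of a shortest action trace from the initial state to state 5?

Breadth-first toward 5:
  depth 0: {0}
  depth 1: {1}
  depth 2: {5}
depth(5)=2, e.g. tau·tau

Answer: 2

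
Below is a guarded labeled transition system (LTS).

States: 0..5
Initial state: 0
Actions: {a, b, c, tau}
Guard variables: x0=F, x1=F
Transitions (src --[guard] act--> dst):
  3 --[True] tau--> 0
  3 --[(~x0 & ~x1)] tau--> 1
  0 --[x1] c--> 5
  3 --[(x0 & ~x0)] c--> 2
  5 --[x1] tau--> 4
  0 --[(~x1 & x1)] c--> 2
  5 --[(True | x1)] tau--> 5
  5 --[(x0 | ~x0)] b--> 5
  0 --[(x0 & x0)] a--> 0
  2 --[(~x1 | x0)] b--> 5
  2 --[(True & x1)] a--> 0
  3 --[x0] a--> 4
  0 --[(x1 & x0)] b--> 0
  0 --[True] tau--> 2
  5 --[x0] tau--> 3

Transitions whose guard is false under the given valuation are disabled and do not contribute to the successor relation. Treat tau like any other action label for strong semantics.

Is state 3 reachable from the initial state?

Guard filter leaves 6 enabled edge(s).
Layer 0: {0}
Layer 1: {2}  cumulative {0,2}
Layer 2: {5}  cumulative {0,2,5}
Reachable = {0,2,5}

Answer: UNREACHABLE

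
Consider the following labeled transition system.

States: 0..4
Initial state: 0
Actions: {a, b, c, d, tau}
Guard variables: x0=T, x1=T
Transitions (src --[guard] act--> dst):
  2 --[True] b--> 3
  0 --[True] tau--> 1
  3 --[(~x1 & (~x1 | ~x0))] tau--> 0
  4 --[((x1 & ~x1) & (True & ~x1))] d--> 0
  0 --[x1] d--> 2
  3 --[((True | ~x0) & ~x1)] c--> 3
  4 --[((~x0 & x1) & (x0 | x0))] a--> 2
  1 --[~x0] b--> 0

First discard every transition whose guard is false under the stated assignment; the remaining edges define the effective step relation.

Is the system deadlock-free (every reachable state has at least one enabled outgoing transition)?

Answer: DEADLOCK at state 1

Trace:
Reach set: {0,1,2,3}
  0: d→2  tau→1  [2 exit(s)]
  1: ∅  [no exit]
  2: b→3  [1 exit(s)]
  3: ∅  [no exit]
Path to 1: tau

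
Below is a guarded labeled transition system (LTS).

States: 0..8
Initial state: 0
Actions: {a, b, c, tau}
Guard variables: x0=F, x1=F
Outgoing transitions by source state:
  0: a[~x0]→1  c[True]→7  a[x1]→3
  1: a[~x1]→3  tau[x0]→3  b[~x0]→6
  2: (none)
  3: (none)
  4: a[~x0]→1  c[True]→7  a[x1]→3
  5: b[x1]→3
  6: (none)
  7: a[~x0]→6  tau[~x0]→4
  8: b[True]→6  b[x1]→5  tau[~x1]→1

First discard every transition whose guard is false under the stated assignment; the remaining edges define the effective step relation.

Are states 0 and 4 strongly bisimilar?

Refine partition for ~:
  P[0] = {{0,1,2,3,4,5,6,7,8}}
  P[1] = {{0,4},{1},{2,3,5,6},{7},{8}}
Fixed point at round 2; 5 class(es).
[0]={0,4}  [4]={0,4}

Answer: BISIMILAR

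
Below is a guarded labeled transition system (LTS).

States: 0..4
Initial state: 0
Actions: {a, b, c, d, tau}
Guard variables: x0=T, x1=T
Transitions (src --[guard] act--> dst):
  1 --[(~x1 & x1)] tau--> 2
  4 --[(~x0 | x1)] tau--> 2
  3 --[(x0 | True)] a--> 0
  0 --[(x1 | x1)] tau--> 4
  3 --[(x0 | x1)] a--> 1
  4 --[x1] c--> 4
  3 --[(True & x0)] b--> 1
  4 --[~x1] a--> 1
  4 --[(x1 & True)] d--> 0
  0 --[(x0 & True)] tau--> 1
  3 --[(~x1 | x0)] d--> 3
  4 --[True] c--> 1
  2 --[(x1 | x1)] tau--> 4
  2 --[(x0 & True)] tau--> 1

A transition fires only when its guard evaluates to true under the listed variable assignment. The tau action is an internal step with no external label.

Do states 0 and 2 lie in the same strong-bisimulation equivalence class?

Refine partition for ~:
  round 0: {{0,1,2,3,4}}
  round 1: {{0,2},{1},{3},{4}}
4 equivalence class(es) (converged in 2)
[0]={0,2}  [2]={0,2}

Answer: BISIMILAR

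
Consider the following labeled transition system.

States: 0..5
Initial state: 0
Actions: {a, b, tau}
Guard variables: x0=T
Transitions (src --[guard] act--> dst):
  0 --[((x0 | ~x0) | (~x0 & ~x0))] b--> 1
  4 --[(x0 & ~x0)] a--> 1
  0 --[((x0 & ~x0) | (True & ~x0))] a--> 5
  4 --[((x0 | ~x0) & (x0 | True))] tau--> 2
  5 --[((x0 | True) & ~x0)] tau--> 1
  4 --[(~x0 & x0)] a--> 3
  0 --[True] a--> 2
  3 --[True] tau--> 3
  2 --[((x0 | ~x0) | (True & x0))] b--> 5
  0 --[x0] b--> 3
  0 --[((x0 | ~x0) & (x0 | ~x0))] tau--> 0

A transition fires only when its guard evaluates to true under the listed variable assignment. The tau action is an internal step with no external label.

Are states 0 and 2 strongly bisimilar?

Answer: NOT BISIMILAR

Trace:
Compute ~ classes (split until stable):
  round 0: {{0,1,2,3,4,5}}
  round 1: {{0},{1,5},{2},{3,4}}
  round 2: {{0},{1,5},{2},{3},{4}}
stable after 3 split(s): 5 block(s)
0∈{0}, 2∈{2}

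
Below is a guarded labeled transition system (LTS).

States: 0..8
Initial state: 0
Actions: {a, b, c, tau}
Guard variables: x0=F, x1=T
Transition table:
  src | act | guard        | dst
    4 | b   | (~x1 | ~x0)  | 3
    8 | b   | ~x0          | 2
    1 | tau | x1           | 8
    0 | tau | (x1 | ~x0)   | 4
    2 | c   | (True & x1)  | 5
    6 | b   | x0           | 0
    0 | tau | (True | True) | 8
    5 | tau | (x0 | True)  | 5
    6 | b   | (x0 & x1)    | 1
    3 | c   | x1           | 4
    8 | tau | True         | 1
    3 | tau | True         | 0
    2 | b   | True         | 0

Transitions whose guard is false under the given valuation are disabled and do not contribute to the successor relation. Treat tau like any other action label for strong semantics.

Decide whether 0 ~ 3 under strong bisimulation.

Answer: NOT BISIMILAR

Working:
Refine partition for ~:
  π0 = {{0,1,2,3,4,5,6,7,8}}
  π1 = {{0,1,5},{2},{3},{4},{6,7},{8}}
  π2 = {{0},{1},{2},{3},{4},{5},{6,7},{8}}
Fixed point at round 3; 8 class(es).
class of 0: {0}; class of 3: {3}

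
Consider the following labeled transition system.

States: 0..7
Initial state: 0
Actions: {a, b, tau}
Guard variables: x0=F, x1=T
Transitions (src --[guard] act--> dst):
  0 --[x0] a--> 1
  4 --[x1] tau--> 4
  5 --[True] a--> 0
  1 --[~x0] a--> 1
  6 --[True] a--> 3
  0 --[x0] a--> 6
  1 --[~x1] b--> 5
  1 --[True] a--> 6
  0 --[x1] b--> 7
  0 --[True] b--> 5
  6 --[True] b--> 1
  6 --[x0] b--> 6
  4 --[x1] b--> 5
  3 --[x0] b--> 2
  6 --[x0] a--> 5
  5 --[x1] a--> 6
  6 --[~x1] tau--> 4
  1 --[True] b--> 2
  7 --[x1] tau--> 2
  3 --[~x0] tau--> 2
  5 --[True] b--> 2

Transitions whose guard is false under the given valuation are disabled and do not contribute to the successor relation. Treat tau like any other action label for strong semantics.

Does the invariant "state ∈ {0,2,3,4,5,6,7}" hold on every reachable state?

Allowed set {0,2,3,4,5,6,7}
Reachable = {0,1,2,3,5,6,7}
  0: safe
  1: VIOLATES
  2: safe
  3: safe
  5: safe
  6: safe
  7: safe
reach 1 via b·a·b — violates

Answer: INVARIANT VIOLATED at state 1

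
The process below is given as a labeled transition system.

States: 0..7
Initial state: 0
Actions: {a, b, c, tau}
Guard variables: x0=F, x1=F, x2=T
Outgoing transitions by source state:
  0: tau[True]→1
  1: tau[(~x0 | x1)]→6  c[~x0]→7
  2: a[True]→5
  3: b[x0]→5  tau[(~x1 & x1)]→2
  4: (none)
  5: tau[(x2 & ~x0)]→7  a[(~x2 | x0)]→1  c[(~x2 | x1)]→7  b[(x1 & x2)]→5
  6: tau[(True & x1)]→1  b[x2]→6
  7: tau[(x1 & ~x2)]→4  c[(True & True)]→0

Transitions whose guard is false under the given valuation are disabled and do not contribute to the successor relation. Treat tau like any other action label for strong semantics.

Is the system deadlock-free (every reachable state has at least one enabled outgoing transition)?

R = {0,1,6,7}
  0: tau→1  [deg 1]
  1: c→7  tau→6  [deg 2]
  6: b→6  [deg 1]
  7: c→0  [deg 1]

Answer: DEADLOCK-FREE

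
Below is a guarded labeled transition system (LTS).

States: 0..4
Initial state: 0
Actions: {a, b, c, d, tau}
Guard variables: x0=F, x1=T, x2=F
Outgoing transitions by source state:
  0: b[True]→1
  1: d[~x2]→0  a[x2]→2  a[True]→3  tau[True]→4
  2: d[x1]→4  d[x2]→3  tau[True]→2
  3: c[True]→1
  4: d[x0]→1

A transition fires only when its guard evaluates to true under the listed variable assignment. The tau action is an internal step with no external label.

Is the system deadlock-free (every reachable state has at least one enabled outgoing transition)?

R = {0,1,3,4}
  0: b→1  [deg 1]
  1: a→3  d→0  tau→4  [deg 3]
  3: c→1  [deg 1]
  4: ∅  [deadlock]
Path to 4: b·tau

Answer: DEADLOCK at state 4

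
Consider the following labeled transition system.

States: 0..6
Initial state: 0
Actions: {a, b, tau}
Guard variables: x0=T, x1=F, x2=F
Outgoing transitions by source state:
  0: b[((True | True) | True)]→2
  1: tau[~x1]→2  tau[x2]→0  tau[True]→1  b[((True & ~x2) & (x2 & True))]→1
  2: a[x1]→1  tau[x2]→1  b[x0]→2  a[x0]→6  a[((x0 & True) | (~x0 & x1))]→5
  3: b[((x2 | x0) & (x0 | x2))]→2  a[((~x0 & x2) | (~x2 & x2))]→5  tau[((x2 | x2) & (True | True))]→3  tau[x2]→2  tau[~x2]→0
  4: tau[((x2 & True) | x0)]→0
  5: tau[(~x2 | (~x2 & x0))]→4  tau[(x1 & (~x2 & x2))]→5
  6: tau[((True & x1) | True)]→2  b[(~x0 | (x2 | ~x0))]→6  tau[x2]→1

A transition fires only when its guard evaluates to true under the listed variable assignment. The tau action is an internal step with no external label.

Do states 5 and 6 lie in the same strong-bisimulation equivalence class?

Answer: NOT BISIMILAR

Trace:
Refine partition for ~:
  P[0] = {{0,1,2,3,4,5,6}}
  P[1] = {{0},{1,4,5,6},{2},{3}}
  P[2] = {{0},{1},{2},{3},{4},{5},{6}}
7 equivalence class(es) (converged in 3)
5∈{5}, 6∈{6}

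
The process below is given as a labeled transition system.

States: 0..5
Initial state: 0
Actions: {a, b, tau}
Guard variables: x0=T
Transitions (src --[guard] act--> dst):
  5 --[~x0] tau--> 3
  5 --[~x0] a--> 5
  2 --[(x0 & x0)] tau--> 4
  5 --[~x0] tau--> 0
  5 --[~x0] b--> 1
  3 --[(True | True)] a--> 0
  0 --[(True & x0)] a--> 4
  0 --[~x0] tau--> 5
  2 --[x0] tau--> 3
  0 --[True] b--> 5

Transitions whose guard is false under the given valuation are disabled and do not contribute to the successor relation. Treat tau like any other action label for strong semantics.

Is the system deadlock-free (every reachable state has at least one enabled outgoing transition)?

Reachable = {0,4,5}
  0: a→4  b→5  [2 out]
  4: ∅  [no exit]
  5: ∅  [no exit]
Path to 4: a

Answer: DEADLOCK at state 4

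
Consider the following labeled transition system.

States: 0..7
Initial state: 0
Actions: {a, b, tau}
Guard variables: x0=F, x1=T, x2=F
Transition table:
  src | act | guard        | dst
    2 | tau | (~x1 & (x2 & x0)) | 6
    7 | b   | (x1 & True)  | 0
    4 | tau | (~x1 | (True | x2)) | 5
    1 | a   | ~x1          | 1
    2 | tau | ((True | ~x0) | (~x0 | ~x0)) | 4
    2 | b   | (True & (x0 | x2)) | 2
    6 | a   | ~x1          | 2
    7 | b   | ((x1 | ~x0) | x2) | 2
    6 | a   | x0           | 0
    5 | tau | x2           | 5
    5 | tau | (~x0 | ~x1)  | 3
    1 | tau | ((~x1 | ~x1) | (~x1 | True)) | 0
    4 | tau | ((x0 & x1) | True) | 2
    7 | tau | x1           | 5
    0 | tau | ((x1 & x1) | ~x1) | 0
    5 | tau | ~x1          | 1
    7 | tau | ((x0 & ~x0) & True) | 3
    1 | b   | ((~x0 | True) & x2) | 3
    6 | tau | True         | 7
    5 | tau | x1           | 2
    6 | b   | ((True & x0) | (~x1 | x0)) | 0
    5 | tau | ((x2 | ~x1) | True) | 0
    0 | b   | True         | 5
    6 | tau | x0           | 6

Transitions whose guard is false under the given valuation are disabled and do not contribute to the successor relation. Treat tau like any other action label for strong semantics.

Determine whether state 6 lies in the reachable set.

After dropping false guards: 13 live edges.
L0 = {0}
L1 = {5}  now seen {0,5}
L2 = {2,3}  now seen {0,2,3,5}
L3 = {4}  now seen {0,2,3,4,5}
R = {0,2,3,4,5}

Answer: UNREACHABLE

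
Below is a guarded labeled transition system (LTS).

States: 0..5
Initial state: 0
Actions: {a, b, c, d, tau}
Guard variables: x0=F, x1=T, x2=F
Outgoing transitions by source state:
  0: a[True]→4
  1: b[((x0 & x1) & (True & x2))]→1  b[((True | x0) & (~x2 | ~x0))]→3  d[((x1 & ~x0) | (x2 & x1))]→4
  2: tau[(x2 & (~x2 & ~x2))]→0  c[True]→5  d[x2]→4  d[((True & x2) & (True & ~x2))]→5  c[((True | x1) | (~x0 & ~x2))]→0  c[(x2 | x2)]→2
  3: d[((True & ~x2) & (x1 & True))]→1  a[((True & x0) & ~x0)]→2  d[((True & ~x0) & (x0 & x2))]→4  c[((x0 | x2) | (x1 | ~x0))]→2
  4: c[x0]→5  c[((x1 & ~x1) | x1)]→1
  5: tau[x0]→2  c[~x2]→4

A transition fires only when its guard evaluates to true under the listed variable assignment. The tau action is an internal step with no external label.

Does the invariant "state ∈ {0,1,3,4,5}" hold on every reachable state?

Answer: INVARIANT VIOLATED at state 2

Working:
Inv-set: {0,1,3,4,5}
Reach set: {0,1,2,3,4,5}
  0: safe
  1: safe
  2: ✗ unsafe
  3: safe
  4: safe
  5: safe
reach 2 via a·c·b·c — violates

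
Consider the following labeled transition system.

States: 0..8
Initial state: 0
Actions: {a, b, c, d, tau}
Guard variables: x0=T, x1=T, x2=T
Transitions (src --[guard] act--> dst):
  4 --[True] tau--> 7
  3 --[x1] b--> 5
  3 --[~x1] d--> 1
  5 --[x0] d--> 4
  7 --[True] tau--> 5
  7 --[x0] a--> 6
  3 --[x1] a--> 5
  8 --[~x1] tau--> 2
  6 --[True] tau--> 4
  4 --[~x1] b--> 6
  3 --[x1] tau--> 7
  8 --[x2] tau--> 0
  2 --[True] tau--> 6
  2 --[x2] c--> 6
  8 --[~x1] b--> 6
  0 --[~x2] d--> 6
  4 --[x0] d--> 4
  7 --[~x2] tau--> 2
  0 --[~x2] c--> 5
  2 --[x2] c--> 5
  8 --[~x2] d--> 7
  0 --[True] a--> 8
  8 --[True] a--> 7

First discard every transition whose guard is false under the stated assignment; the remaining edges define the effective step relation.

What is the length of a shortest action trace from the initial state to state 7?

Answer: 2

Analysis:
BFS to 7:
  L0 = {0}
  L1 = {8}
  L2 = {7}
first hit 7 at d=2 via a·a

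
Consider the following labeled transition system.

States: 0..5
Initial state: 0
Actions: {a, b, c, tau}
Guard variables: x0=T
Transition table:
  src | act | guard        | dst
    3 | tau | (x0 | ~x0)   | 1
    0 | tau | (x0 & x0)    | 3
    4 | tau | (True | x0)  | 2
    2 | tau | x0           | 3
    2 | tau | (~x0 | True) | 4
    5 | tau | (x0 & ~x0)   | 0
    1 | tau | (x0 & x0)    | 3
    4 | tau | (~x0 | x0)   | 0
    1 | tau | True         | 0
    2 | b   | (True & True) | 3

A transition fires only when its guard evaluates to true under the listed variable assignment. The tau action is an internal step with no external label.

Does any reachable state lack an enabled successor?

Answer: DEADLOCK-FREE

Analysis:
Reachable = {0,1,3}
  0: tau→3  [1 exit(s)]
  1: tau→0  tau→3  [2 exit(s)]
  3: tau→1  [1 exit(s)]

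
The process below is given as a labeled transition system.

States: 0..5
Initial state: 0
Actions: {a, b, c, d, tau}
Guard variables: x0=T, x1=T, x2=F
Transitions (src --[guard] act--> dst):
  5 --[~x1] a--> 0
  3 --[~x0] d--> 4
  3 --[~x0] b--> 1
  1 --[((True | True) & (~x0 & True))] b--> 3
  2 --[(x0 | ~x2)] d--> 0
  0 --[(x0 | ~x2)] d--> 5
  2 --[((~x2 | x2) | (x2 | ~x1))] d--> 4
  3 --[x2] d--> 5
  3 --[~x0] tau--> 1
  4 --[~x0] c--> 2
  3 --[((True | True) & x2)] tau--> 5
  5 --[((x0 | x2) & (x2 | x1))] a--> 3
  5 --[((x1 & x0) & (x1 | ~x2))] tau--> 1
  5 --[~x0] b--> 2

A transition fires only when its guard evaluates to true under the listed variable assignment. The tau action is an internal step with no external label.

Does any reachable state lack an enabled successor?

Answer: DEADLOCK at state 1

Analysis:
Reachable = {0,1,3,5}
  0: d→5  [1 out]
  1: ∅  [STUCK]
  3: ∅  [STUCK]
  5: a→3  tau→1  [2 out]
witness 1: d·tau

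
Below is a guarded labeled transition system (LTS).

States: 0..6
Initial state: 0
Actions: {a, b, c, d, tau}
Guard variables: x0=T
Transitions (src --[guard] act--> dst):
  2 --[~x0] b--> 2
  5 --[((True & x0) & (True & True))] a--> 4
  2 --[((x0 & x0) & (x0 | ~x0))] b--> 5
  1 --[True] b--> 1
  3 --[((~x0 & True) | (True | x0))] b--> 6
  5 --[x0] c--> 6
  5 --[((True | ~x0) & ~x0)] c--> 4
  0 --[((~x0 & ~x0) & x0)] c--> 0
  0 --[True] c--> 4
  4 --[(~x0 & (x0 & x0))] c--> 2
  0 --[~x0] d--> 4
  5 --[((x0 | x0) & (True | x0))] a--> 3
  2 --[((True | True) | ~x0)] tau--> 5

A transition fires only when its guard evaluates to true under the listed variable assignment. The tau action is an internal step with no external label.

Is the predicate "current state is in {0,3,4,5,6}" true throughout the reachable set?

Safe = {0,3,4,5,6}
R = {0,4}
  0: ✓
  4: ✓

Answer: INVARIANT HOLDS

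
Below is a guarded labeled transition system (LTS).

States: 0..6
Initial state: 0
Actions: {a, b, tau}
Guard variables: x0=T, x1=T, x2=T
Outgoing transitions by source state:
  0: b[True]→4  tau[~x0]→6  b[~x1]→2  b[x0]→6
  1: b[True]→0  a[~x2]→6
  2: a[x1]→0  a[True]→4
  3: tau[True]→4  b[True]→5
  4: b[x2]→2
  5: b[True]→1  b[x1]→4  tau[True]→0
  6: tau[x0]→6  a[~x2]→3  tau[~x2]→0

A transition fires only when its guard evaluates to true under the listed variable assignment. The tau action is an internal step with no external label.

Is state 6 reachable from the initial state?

Answer: REACHABLE

Working:
Guard filter leaves 12 enabled edge(s).
depth 0: {0}
depth 1: {4,6}  cumulative {0,4,6}
depth 2: {2}  cumulative {0,2,4,6}
Reach set: {0,2,4,6}
trace reaching 6: b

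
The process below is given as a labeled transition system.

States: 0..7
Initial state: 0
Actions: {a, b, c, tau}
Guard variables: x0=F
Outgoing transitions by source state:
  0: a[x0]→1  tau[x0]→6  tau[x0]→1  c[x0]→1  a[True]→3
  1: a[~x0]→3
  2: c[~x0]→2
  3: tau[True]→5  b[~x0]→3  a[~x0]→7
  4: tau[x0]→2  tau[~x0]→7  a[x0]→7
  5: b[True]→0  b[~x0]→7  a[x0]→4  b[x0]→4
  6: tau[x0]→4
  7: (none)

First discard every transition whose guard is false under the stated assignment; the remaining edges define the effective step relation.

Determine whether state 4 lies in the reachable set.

Answer: UNREACHABLE

Analysis:
9 transition(s) survive guard evaluation.
Layer 0: {0}
Layer 1: {3}  total {0,3}
Layer 2: {5,7}  total {0,3,5,7}
Reach set: {0,3,5,7}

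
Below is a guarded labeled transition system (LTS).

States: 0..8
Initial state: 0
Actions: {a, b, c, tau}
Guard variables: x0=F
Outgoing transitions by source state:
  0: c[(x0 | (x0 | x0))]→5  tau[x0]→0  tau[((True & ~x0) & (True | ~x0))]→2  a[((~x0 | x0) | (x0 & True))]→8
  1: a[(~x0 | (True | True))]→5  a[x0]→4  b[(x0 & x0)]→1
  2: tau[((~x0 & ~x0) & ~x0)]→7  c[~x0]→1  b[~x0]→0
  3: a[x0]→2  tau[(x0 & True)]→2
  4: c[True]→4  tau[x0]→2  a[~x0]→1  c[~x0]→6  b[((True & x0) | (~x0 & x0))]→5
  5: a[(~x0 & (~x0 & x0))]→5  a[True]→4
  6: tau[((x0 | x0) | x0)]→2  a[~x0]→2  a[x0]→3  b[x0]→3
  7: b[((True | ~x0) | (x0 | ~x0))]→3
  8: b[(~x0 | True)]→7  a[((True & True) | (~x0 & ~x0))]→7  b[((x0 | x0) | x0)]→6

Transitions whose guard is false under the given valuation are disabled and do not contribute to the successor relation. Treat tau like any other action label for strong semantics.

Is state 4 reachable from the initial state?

14 transition(s) survive guard evaluation.
L0 = {0}
L1 = {2,8}  total {0,2,8}
L2 = {1,7}  total {0,1,2,7,8}
L3 = {3,5}  total {0,1,2,3,5,7,8}
L4 = {4}  total {0,1,2,3,4,5,7,8}
L5 = {6}  total {0,1,2,3,4,5,6,7,8}
Reachable = {0,1,2,3,4,5,6,7,8}
trace reaching 4: tau·c·a·a

Answer: REACHABLE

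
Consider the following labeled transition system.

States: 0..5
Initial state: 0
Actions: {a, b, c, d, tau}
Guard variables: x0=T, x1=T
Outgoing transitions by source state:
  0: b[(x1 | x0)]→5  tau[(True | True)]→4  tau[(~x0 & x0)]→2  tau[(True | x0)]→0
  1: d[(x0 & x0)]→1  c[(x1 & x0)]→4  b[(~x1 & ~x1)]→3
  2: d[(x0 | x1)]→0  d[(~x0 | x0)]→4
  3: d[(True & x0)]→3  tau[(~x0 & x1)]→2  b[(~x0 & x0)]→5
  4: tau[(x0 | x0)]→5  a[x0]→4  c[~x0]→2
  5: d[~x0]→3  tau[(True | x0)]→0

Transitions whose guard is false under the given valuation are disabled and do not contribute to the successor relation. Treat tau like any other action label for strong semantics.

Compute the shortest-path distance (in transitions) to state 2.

BFS to 2:
  L0 = {0}
  L1 = {4,5}
2 never appears.

Answer: UNREACHABLE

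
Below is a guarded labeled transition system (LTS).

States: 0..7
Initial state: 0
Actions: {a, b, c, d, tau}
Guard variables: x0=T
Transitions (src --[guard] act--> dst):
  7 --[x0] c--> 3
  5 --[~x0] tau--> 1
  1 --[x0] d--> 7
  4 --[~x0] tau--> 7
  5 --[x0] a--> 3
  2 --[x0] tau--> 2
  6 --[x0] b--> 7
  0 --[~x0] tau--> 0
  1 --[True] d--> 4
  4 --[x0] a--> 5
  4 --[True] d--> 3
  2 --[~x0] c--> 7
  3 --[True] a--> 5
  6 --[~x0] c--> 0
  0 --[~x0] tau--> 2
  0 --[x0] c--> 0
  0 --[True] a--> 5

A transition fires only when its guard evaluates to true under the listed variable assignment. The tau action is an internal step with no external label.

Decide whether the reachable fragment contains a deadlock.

Answer: DEADLOCK-FREE

Analysis:
Reach set: {0,3,5}
  0: a→5  c→0  [2 out]
  3: a→5  [1 out]
  5: a→3  [1 out]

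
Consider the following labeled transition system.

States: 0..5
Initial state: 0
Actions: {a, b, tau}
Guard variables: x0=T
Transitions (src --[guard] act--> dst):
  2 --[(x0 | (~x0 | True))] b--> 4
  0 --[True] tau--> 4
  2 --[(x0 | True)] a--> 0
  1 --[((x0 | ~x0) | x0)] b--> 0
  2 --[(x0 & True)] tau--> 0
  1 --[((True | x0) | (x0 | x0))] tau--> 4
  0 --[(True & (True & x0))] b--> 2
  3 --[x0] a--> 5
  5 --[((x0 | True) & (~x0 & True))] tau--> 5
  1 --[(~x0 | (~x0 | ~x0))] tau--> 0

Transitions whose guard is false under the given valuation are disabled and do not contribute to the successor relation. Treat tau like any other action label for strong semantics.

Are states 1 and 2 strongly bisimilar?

Answer: NOT BISIMILAR

Trace:
Refine partition for ~:
  π0 = {{0,1,2,3,4,5}}
  π1 = {{0,1},{2},{3},{4,5}}
  π2 = {{0},{1},{2},{3},{4,5}}
5 equivalence class(es) (converged in 3)
class of 1: {1}; class of 2: {2}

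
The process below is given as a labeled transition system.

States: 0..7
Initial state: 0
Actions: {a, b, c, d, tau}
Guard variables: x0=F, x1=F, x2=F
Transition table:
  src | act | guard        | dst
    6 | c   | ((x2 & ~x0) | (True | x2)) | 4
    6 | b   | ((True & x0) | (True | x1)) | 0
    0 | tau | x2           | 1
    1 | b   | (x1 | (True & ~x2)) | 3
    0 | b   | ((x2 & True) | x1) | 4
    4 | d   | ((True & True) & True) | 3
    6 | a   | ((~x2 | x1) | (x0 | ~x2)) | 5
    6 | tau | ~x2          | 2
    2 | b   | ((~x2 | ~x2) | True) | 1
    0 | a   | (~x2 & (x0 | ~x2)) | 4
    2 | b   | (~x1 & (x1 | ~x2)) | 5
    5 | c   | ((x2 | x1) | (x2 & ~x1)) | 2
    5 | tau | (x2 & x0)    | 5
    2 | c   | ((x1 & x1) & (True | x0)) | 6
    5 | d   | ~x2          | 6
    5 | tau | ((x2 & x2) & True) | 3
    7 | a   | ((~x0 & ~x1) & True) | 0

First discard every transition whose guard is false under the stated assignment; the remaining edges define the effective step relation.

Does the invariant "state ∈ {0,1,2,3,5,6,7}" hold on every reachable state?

Inv-set: {0,1,2,3,5,6,7}
Reach set: {0,3,4}
  0: ✓
  3: ✓
  4: ✗ unsafe
witness against invariant: a → 4

Answer: INVARIANT VIOLATED at state 4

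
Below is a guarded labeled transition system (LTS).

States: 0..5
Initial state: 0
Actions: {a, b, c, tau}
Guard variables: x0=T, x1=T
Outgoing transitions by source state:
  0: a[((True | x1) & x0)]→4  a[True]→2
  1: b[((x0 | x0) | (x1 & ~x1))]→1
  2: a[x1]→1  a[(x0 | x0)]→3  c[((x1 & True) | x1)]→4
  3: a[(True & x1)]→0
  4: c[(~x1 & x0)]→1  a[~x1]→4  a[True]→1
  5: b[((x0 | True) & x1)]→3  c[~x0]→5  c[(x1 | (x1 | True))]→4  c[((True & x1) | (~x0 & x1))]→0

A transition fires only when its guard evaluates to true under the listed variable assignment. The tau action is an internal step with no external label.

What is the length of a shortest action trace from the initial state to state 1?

BFS to 1:
  Layer 0: {0}
  Layer 1: {2,4}
  Layer 2: {1,3}
first hit 1 at d=2 via a·a

Answer: 2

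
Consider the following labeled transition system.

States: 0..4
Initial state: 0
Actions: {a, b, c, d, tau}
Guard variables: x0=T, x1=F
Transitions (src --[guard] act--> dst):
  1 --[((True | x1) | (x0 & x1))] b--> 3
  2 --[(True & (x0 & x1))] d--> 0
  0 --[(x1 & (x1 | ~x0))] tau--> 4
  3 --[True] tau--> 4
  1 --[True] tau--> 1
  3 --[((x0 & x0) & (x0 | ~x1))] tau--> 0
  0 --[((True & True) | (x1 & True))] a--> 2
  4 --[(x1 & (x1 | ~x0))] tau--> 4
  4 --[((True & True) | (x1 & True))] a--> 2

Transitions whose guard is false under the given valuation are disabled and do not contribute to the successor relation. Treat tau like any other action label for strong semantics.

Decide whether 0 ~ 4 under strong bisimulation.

Answer: BISIMILAR

Working:
Refine partition for ~:
  P[0] = {{0,1,2,3,4}}
  P[1] = {{0,4},{1},{2},{3}}
4 equivalence class(es) (converged in 2)
class of 0: {0,4}; class of 4: {0,4}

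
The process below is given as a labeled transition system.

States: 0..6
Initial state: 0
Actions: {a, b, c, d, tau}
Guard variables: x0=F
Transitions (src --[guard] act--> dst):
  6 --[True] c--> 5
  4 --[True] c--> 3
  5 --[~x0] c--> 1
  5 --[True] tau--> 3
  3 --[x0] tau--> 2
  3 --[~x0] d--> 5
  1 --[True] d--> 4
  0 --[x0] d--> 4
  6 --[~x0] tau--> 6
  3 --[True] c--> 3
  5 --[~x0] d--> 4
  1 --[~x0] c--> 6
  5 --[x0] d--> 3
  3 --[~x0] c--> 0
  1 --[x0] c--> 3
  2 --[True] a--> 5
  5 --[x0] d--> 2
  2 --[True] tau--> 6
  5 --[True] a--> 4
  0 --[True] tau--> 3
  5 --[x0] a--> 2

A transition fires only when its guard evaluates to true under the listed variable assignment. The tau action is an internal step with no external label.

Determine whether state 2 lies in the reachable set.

Answer: UNREACHABLE

Trace:
Guard filter leaves 15 enabled edge(s).
depth 0: {0}
depth 1: {3}  cumulative {0,3}
depth 2: {5}  cumulative {0,3,5}
depth 3: {1,4}  cumulative {0,1,3,4,5}
depth 4: {6}  cumulative {0,1,3,4,5,6}
Reachable = {0,1,3,4,5,6}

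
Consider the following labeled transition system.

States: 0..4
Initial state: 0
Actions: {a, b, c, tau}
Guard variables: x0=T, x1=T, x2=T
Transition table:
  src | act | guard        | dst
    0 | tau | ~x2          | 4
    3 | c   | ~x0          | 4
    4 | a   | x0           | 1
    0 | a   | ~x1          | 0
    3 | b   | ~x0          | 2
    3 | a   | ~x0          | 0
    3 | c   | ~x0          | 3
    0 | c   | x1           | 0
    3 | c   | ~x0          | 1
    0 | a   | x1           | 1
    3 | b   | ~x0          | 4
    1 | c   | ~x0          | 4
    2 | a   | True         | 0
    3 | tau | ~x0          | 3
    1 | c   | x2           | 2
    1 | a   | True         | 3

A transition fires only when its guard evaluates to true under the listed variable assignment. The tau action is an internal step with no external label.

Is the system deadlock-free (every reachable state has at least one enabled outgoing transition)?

Answer: DEADLOCK at state 3

Analysis:
Reach set: {0,1,2,3}
  0: a→1  c→0  [deg 2]
  1: a→3  c→2  [deg 2]
  2: a→0  [deg 1]
  3: ∅  [no exit]
witness 3: a·a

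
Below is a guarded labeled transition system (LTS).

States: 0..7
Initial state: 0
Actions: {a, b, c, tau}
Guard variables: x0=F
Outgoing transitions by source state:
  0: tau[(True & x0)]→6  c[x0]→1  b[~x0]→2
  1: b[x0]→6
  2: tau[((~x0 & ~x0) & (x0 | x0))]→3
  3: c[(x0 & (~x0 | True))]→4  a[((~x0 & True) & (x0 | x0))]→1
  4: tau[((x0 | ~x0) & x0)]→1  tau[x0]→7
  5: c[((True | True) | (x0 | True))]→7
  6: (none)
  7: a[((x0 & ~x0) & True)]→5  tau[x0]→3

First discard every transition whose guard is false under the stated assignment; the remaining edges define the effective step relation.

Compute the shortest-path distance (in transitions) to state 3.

Breadth-first toward 3:
  Layer 0: {0}
  Layer 1: {2}
3 never appears.

Answer: UNREACHABLE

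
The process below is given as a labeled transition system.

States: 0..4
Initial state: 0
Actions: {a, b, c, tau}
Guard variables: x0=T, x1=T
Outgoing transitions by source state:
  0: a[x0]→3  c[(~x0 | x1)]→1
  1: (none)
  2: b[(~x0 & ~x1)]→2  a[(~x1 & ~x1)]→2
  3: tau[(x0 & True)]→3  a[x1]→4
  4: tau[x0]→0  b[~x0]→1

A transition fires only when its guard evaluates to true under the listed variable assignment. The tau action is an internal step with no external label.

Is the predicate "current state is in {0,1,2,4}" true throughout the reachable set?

Inv-set: {0,1,2,4}
Reachable = {0,1,3,4}
  0: safe
  1: safe
  3: ✗ unsafe
  4: safe
counterexample path to 3: a

Answer: INVARIANT VIOLATED at state 3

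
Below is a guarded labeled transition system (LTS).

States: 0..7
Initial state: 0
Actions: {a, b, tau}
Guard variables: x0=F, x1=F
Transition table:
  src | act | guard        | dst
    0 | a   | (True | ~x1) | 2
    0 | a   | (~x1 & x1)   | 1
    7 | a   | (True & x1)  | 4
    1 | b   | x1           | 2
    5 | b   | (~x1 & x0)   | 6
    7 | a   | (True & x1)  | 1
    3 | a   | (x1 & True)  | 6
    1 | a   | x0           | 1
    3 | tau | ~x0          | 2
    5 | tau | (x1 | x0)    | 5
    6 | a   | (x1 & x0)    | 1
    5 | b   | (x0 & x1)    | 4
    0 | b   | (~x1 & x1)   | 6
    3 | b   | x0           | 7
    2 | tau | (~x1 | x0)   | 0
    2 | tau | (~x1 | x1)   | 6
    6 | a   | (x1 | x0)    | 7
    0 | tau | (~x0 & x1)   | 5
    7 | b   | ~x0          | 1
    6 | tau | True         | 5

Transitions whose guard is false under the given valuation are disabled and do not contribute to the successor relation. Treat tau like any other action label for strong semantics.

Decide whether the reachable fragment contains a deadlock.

Answer: DEADLOCK at state 5

Trace:
Reach set: {0,2,5,6}
  0: a→2  [1 exit(s)]
  2: tau→0  tau→6  [2 exit(s)]
  5: ∅  [no exit]
  6: tau→5  [1 exit(s)]
Path to 5: a·tau·tau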